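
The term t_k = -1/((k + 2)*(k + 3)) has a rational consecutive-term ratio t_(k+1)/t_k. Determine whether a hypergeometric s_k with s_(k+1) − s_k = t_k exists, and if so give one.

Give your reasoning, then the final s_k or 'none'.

s_k = -k/(2*k + 4)

Ratio r(k) = (k + 2)/(k + 4).
Take A(k)=k + 2, B(k)=k + 4, C(k)=1.
Set up (k + 2)·f(k+1) − (k + 3)·f(k) − (1) = 0.
d = 1 from the (1,1,0) case.
Solving with deg f ≤ 1: f(k) = k/2.
Certificate R = B(k−1)f/C = k*(k + 3)/2 gives s_k = -k/(2*k + 4).
Verify: -1/(k**2 + 5*k + 6) matches t_k.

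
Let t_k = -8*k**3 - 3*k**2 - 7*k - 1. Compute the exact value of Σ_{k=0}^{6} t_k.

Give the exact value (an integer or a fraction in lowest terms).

Σ = -3955

The ratio is (8*k**3 + 27*k**2 + 37*k + 19)/(8*k**3 + 3*k**2 + 7*k + 1).
Take A(k)=1, B(k)=1, C(k)=k**3 + 3*k**2/8 + 7*k/8 + 1/8.
Solve (1)·f(k+1) − (1)·f(k) = k**3 + 3*k**2/8 + 7*k/8 + 1/8.
From deg A=0, deg B=0, deg C=3: d=4.
Solve for f: f(k) = k*(2*k**3 - 3*k**2 + 4*k - 2)/8 (degree 4 ≤ 4).
R(k) = B(k−1)·f(k)/C(k) = k*(2*k**3 - 3*k**2 + 4*k - 2)/(8*k**3 + 3*k**2 + 7*k + 1); s_k = R·t_k = k*(-2*k**3 + 3*k**2 - 4*k + 2).
Check: Δs_k = -8*k**3 - 3*k**2 - 7*k - 1. ✓
Σ_(k=0)^(6) t_k = s_(7) − s_(0) = -3955 − (0) = -3955.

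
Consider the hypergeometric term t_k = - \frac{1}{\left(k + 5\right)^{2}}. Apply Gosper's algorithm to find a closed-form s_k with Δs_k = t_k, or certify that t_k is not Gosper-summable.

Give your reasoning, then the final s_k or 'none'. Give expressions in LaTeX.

Step 1: r(k) = (k + 5)**2/(k + 6)**2.
Take A(k)=k**2 + 10*k + 25, B(k)=k**2 + 12*k + 36, C(k)=1.
Solve (k**2 + 10*k + 25)·f(k+1) − (k**2 + 10*k + 25)·f(k) = 1.
From deg A=2, deg B=2, deg C=0: d=0.
f = c0 ⇒ A·f(k+1) − B(k−1)·f(k) − C = -1. The system {-1 = 0} is inconsistent; no antidifference.

no hypergeometric antidifference exists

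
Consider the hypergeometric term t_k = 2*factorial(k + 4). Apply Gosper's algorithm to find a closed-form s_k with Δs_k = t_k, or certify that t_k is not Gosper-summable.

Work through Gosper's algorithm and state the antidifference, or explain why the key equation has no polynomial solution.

none (Gosper's algorithm certifies no s_k)

Ratio r(k) = k + 5.
Normal form (A,B,C) = (k + 5, 1, 1).
Solve (k + 5)·f(k+1) − (1)·f(k) = 1.
Degrees (1,0,0) ⇒ d ≤ -1.
Bound -1 < 0, so the key equation has no polynomial solution.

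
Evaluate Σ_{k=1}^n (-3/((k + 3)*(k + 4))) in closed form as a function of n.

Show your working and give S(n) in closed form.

Step 1: r(k) = (k + 3)/(k + 5).
So A=k + 3 and B=k + 5, with C=1.
Solve (k + 3)·f(k+1) − (k + 4)·f(k) = 1.
deg f ≤ 1 (via 1,1,0).
Solve for f: f(k) = k/3 (degree 1 ≤ 1).
Certificate R = B(k−1)f/C = k*(k + 4)/3 gives s_k = -k/(k + 3).
Verify: -3/(k**2 + 7*k + 12) matches t_k.
s_(n+1) = (-n - 1)/(n + 4) and s_(1) = -1/4, so S(n) = -3*n/(4*n + 16).

S(n) = -3*n/(4*n + 16)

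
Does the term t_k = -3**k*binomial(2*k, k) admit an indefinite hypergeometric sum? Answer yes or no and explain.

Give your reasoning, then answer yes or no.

No; the degree bound rules out any f.

Ratio r(k) = 6*(2*k + 1)/(k + 1).
Take A(k)=12*k + 6, B(k)=k + 1, C(k)=1.
Set up (12*k + 6)·f(k+1) − (k)·f(k) − (1) = 0.
Degrees (1,1,0) ⇒ d ≤ -1.
Negative degree bound (-1): no f exists, t_k not Gosper-summable.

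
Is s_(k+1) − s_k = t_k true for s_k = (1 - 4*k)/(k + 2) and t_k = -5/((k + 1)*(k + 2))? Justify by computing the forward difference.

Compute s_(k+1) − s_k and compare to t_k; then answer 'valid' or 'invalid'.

s_(k+1) = (-4*k - 3)/(k + 3)
s_(k+1) − s_k = -9/(k**2 + 5*k + 6)
(s_(k+1) − s_k) − t_k = 2*(3 - 2*k)/(k**3 + 6*k**2 + 11*k + 6)

Invalid: residual 2*(3 - 2*k)/(k**3 + 6*k**2 + 11*k + 6) ≠ 0.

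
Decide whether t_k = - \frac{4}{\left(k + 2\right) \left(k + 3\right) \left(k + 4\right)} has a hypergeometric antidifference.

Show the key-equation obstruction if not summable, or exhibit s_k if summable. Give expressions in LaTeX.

Ratio r(k) = (k + 2)/(k + 5).
Factor: A=k + 2; B=k + 5; C=1.
f must satisfy (k + 2)·f(k+1) − (k + 4)·f(k) = 1.
From deg A=1, deg B=1, deg C=0: d=2.
Solve for f: f(k) = k*(k + 5)/12 (degree 2 ≤ 2).
Certificate R = B(k−1)f/C = k*(k + 4)*(k + 5)/12 gives s_k = k*(-k - 5)/(3*(k + 2)*(k + 3)).
Δs = -4/(k**3 + 9*k**2 + 26*k + 24), as required.

Yes. s_k = \frac{k \left(- k - 5\right)}{3 \left(k + 2\right) \left(k + 3\right)}.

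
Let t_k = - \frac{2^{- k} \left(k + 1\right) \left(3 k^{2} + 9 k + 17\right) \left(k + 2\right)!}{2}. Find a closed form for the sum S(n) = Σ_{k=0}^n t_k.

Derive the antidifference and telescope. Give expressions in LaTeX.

t_(k+1)/t_k = (k + 2)*(k + 3)*(9*k + 3*(k + 1)**2 + 26)/(2*(k + 1)*(3*k**2 + 9*k + 17)).
Normal form (A,B,C) = (k/2 + 3/2, 1, k**3 + 4*k**2 + 26*k/3 + 17/3).
Solve (k/2 + 3/2)·f(k+1) − (1)·f(k) = k**3 + 4*k**2 + 26*k/3 + 17/3.
d = 2 from the (1,0,3) case.
A polynomial solution: f(k) = 2*(3*k**2 + 3*k - 1)/3.
Certificate R = B(k−1)f/C = 2*(3*k**2 + 3*k - 1)/((k + 1)*(3*k**2 + 9*k + 17)) gives s_k = -(3*k**2 + 3*k - 1)*factorial(k + 2)/2**k.
Verify: -(k + 1)*(3*k**2 + 9*k + 17)*factorial(k + 2)/(2*2**k) matches t_k.
Σ_(k=0)^n t_k = s_(n+1) − s_(0) = (-2**(-n - 1)*(3*n**2 + 9*n + 5)*factorial(n + 3)) − (2), i.e. -2**(-n - 1)*(2**(n + 2) + 3*n**5*factorial(n) + 27*n**4*factorial(n) + 92*n**3*factorial(n) + 147*n**2*factorial(n) + 109*n*factorial(n) + 30*factorial(n)).

S(n) = - 2^{- n - 1} \left(2^{n + 2} + 3 n^{5} n! + 27 n^{4} n! + 92 n^{3} n! + 147 n^{2} n! + 109 n n! + 30 n!\right)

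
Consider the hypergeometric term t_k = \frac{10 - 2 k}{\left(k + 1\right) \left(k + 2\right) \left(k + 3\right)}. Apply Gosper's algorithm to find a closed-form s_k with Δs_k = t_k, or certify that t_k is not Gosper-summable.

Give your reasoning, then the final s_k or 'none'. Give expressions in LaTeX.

s_k = \frac{2 k \left(k + 4\right)}{\left(k + 1\right) \left(k + 2\right)}

r(k) = (k - 4)*(k + 1)/((k - 5)*(k + 4)) after simplifying.
Take A(k)=k + 1, B(k)=k + 4, C(k)=k - 5.
f must satisfy (k + 1)·f(k+1) − (k + 3)·f(k) = k - 5.
d = 2 from the (1,1,1) case.
Solve for f: f(k) = -k*(k + 4) (degree 2 ≤ 2).
Get s_k = R·t_k = 2*k*(k + 4)/((k + 1)*(k + 2)) with R(k) = B(k−1)f(k)/C(k) = -k*(k + 3)*(k + 4)/(k - 5).
Check: Δs_k = 2*(5 - k)/(k**3 + 6*k**2 + 11*k + 6). ✓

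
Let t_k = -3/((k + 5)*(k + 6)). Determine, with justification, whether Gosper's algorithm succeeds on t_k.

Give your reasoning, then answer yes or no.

t_(k+1)/t_k = (k + 5)/(k + 7).
Gosper form: A/B · C(k+1)/C(k) with A=k + 5, B=k + 7, C=1.
Need (k + 5)·f(k+1) − (k + 6)·f(k) = 1.
From deg A=1, deg B=1, deg C=0: d=1.
A polynomial solution: f(k) = k/5.
Get s_k = R·t_k = -3*k/(5*k + 25) with R(k) = B(k−1)f(k)/C(k) = k*(k + 6)/5.
s_(k+1) − s_k = -3/(k**2 + 11*k + 30) = t_k.

Yes. s_k = -3*k/(5*k + 25).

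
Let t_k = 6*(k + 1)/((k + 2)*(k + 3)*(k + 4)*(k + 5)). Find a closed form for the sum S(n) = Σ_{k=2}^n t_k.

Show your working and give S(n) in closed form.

S(n) = (n**3 + 12*n**2 + 11*n - 24)/(12*(n**3 + 12*n**2 + 47*n + 60))

t_(k+1)/t_k = (k + 2)**2/((k + 1)*(k + 6)).
Factor: A=k + 2; B=k + 6; C=k + 1.
Need (k + 2)·f(k+1) − (k + 5)·f(k) = k + 1.
From deg A=1, deg B=1, deg C=1: d=3.
A polynomial solution: f(k) = k*(k + 1)*(k + 8)/36.
Get s_k = R·t_k = k*(k**2 + 9*k + 8)/(6*(k + 2)*(k + 3)*(k + 4)) with R(k) = B(k−1)f(k)/C(k) = k*(k + 5)*(k + 8)/36.
Δs = 6*(k + 1)/(k**4 + 14*k**3 + 71*k**2 + 154*k + 120), as required.
Evaluate: s_(n+1) = (n**3 + 12*n**2 + 29*n + 18)/(6*(n**3 + 12*n**2 + 47*n + 60)); subtract s_(2) = 1/12 ⇒ S(n) = (n**3 + 12*n**2 + 11*n - 24)/(12*(n**3 + 12*n**2 + 47*n + 60)).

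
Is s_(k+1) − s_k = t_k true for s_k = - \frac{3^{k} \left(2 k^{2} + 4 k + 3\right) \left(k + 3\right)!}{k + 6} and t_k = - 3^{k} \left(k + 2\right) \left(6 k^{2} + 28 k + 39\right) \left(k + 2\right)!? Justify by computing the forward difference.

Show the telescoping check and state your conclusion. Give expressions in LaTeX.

s_(k+1) = -3**(k + 1)*(2*k**2 + 8*k + 9)*factorial(k + 4)/(k + 7)
s_(k+1) − s_k = -3**k*(6*k**4 + 82*k**3 + 393*k**2 + 815*k + 627)*factorial(k + 3)/((k + 6)*(k + 7))
(s_(k+1) − s_k) − t_k = 3**(k + 1)*(6*k**4 + 76*k**3 + 333*k**2 + 644*k + 465)*factorial(k + 2)/((k + 6)*(k + 7))

Invalid: residual \frac{3^{k + 1} \left(6 k^{4} + 76 k^{3} + 333 k^{2} + 644 k + 465\right) \left(k + 2\right)!}{\left(k + 6\right) \left(k + 7\right)} ≠ 0.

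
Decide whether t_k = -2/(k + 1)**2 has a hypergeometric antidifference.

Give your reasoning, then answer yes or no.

The ratio is (k + 1)**2/(k + 2)**2.
Normal form (A,B,C) = (k**2 + 2*k + 1, k**2 + 4*k + 4, 1).
Need (k**2 + 2*k + 1)·f(k+1) − (k**2 + 2*k + 1)·f(k) = 1.
Degrees (2,2,0) ⇒ d ≤ 0.
f = c0 ⇒ A·f(k+1) − B(k−1)·f(k) − C = -1. The system {-1 = 0} is inconsistent; no antidifference.

No. Not Gosper-summable.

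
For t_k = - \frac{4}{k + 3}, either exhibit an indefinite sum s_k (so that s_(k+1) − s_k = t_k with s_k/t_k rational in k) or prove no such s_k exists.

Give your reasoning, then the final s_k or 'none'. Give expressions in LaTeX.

not Gosper-summable; s_k does not exist

Ratio r(k) = (k + 3)/(k + 4).
Gosper form: A/B · C(k+1)/C(k) with A=k + 3, B=k + 4, C=1.
Key eq: (k + 3)·f(k+1) = (k + 3)·f(k) + (1).
d = 0 from the (1,1,0) case.
Put f(k) = c0: A·f(k+1) − B(k−1)·f(k) − C = -1; need -1 = 0 — inconsistent ⇒ no f, not summable.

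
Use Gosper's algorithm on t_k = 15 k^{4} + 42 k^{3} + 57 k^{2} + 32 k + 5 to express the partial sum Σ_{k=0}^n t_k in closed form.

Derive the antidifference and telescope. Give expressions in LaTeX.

r(k) = (15*k**4 + 102*k**3 + 273*k**2 + 332*k + 151)/(15*k**4 + 42*k**3 + 57*k**2 + 32*k + 5) after simplifying.
Gosper form: A/B · C(k+1)/C(k) with A=1, B=1, C=k**4 + 14*k**3/5 + 19*k**2/5 + 32*k/15 + 1/3.
Need (1)·f(k+1) − (1)·f(k) = k**4 + 14*k**3/5 + 19*k**2/5 + 32*k/15 + 1/3.
d = 5 from the (0,0,4) case.
Solve for f: f(k) = k*(3*k**4 + 3*k**3 + 3*k**2 - 2*k - 2)/15 (degree 5 ≤ 5).
R(k) = B(k−1)·f(k)/C(k) = k*(3*k**4 + 3*k**3 + 3*k**2 - 2*k - 2)/(15*k**4 + 42*k**3 + 57*k**2 + 32*k + 5); s_k = R·t_k = k*(3*k**4 + 3*k**3 + 3*k**2 - 2*k - 2).
Check: Δs_k = 15*k**4 + 42*k**3 + 57*k**2 + 32*k + 5. ✓
Telescope: S(n) = s_(n+1) − s_(0) = 3*n**5 + 18*n**4 + 45*n**3 + 55*n**2 + 30*n + 5 − (0) = 3*n**5 + 18*n**4 + 45*n**3 + 55*n**2 + 30*n + 5.

S(n) = 3 n^{5} + 18 n^{4} + 45 n^{3} + 55 n^{2} + 30 n + 5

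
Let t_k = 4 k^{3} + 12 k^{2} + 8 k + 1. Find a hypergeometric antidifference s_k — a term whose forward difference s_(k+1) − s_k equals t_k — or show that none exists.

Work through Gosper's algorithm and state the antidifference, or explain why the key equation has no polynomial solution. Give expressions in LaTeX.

The ratio is (4*k**3 + 24*k**2 + 44*k + 25)/(4*k**3 + 12*k**2 + 8*k + 1).
Take A(k)=1, B(k)=1, C(k)=k**3 + 3*k**2 + 2*k + 1/4.
Solve (1)·f(k+1) − (1)·f(k) = k**3 + 3*k**2 + 2*k + 1/4.
Degrees (0,0,3) ⇒ d ≤ 4.
Match coefficients ⇒ f(k) = k*(k**3 + 2*k**2 - k - 1)/4.
So s_k = (B(k−1)f/C)·t_k = (k*(k**3 + 2*k**2 - k - 1)/(4*k**3 + 12*k**2 + 8*k + 1))·t_k = k*(k**3 + 2*k**2 - k - 1).
Verify: 4*k**3 + 12*k**2 + 8*k + 1 matches t_k.

s_k = k \left(k^{3} + 2 k^{2} - k - 1\right)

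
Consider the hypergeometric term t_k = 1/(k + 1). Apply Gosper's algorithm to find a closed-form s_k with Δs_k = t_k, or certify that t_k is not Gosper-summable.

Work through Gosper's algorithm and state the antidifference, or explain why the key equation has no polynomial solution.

no hypergeometric antidifference exists

Step 1: r(k) = (k + 1)/(k + 2).
Factor: A=k + 1; B=k + 2; C=1.
Solve (k + 1)·f(k+1) − (k + 1)·f(k) = 1.
Degrees (1,1,0) ⇒ d ≤ 0.
Put f(k) = c0: A·f(k+1) − B(k−1)·f(k) − C = -1; need -1 = 0 — inconsistent ⇒ no f, not summable.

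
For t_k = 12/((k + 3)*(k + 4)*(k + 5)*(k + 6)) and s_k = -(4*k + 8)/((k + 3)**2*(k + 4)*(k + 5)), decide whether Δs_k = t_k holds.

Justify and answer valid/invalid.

Invalid: residual 4*(-4*k - 15)/(k**6 + 25*k**5 + 257*k**4 + 1391*k**3 + 4182*k**2 + 6624*k + 4320) ≠ 0.

s_(k+1) = 4*(-k - 3)/((k + 4)**2*(k + 5)*(k + 6))
s_(k+1) − s_k = 4*(3*k**2 + 17*k + 21)/(k**6 + 25*k**5 + 257*k**4 + 1391*k**3 + 4182*k**2 + 6624*k + 4320)
(s_(k+1) − s_k) − t_k = 4*(-4*k - 15)/(k**6 + 25*k**5 + 257*k**4 + 1391*k**3 + 4182*k**2 + 6624*k + 4320)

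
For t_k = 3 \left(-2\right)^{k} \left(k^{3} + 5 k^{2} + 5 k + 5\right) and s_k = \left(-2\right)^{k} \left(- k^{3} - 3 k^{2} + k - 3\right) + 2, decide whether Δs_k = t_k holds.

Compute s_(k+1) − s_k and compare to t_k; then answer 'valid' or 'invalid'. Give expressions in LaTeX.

Valid: the claim telescopes to t_k.

s_(k+1) = 2*(-2)**k*(-k + (k + 1)**3 + 3*(k + 1)**2 + 2) + 2
s_(k+1) − s_k = 3*(-2)**k*(k**3 + 5*k**2 + 5*k + 5)
(s_(k+1) − s_k) − t_k = 0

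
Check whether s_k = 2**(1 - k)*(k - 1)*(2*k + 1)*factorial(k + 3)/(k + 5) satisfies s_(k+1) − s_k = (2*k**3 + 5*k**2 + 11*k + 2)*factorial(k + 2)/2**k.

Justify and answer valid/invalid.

Invalid: residual -2**(1 - k)*(2*k**4 + 15*k**3 + 32*k**2 + 59*k + 12)*factorial(k + 2)/((k + 5)*(k + 6)) ≠ 0.

s_(k+1) = k*(2*k + 3)*factorial(k + 4)/(2**k*(k + 6))
s_(k+1) − s_k = (2*k**4 + 17*k**3 + 45*k**2 + 74*k + 12)*factorial(k + 3)/(2**k*(k + 5)*(k + 6))
(s_(k+1) − s_k) − t_k = -2**(1 - k)*(2*k**4 + 15*k**3 + 32*k**2 + 59*k + 12)*factorial(k + 2)/((k + 5)*(k + 6))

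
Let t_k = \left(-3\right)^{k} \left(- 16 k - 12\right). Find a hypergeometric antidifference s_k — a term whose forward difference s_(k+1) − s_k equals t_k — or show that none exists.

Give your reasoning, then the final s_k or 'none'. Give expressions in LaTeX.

s_k = 4 \left(-3\right)^{k} k

Step 1: r(k) = 3*(-4*k - 7)/(4*k + 3).
Gosper form: A/B · C(k+1)/C(k) with A=-3, B=1, C=k + 3/4.
Solve (-3)·f(k+1) − (1)·f(k) = k + 3/4.
d = 1 from the (0,0,1) case.
Coefficient equations give f(k) = -k/4.
R(k) = B(k−1)·f(k)/C(k) = -k/(4*k + 3); s_k = R·t_k = 4*(-3)**k*k.
Δs = (-3)**k*(-16*k - 12), as required.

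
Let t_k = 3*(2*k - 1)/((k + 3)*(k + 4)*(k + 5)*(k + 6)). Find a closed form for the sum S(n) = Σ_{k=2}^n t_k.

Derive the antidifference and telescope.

S(n) = (4*n**3 + 60*n**2 - 19*n - 45)/(105*(n**3 + 15*n**2 + 74*n + 120))

r(k) = (k + 3)*(2*k + 1)/((k + 7)*(2*k - 1)) after simplifying.
So A=k + 3 and B=k + 7, with C=k - 1/2.
Set up (k + 3)·f(k+1) − (k + 6)·f(k) − (k - 1/2) = 0.
deg f ≤ 3 (via 1,1,1).
A polynomial solution: f(k) = k*(k**2 + 12*k - 43)/180.
Certificate R = B(k−1)f/C = k*(k + 6)*(k**2 + 12*k - 43)/(90*(2*k - 1)) gives s_k = k*(k**2 + 12*k - 43)/(30*(k + 3)*(k + 4)*(k + 5)).
s_(k+1) − s_k = 3*(2*k - 1)/(k**4 + 18*k**3 + 119*k**2 + 342*k + 360) = t_k.
s_(n+1) = (n**3 + 15*n**2 - 16*n - 30)/(30*(n**3 + 15*n**2 + 74*n + 120)) and s_(2) = -1/210, so S(n) = (4*n**3 + 60*n**2 - 19*n - 45)/(105*(n**3 + 15*n**2 + 74*n + 120)).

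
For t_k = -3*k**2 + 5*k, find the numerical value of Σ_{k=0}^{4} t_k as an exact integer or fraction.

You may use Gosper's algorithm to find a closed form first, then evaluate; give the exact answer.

Compute t_(k+1)/t_k: get (3*k**2 + k - 2)/(k*(3*k - 5)).
Gosper form: A/B · C(k+1)/C(k) with A=1, B=1, C=k**2 - 5*k/3.
Key eq: (1)·f(k+1) = (1)·f(k) + (k**2 - 5*k/3).
Bound: deg f ≤ 3.
A polynomial solution: f(k) = k*(k - 3)*(k - 1)/3.
R(k) = B(k−1)·f(k)/C(k) = (k - 3)*(k - 1)/(3*k - 5); s_k = R·t_k = k*(-k**2 + 4*k - 3).
s_(k+1) − s_k = k*(5 - 3*k) = t_k.
Sum = s_(5) − s_(0); s_(5) = -40, s_(0) = 0 ⇒ -40.

Σ = -40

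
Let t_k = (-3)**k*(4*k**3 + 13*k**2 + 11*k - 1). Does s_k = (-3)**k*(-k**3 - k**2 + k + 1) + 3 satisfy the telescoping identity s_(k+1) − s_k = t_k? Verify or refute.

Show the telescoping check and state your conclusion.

s_(k+1) = -3*(-3)**k*(k - (k + 1)**3 - (k + 1)**2 + 2) + 3
s_(k+1) − s_k = (-3)**k*(4*k**3 + 13*k**2 + 11*k - 1)
(s_(k+1) − s_k) − t_k = 0

Valid — Δs_k = t_k.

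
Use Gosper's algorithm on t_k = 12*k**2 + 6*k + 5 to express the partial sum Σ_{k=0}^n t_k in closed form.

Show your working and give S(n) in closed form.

Compute t_(k+1)/t_k: get (12*k**2 + 30*k + 23)/(12*k**2 + 6*k + 5).
Normal form (A,B,C) = (1, 1, k**2 + k/2 + 5/12).
f must satisfy (1)·f(k+1) − (1)·f(k) = k**2 + k/2 + 5/12.
Degrees (0,0,2) ⇒ d ≤ 3.
Coefficient equations give f(k) = k*(4*k**2 - 3*k + 4)/12.
Certificate R = B(k−1)f/C = k*(4*k**2 - 3*k + 4)/(12*k**2 + 6*k + 5) gives s_k = k*(4*k**2 - 3*k + 4).
Verify: 12*k**2 + 6*k + 5 matches t_k.
Σ_(k=0)^n t_k = s_(n+1) − s_(0) = (4*n**3 + 9*n**2 + 10*n + 5) − (0), i.e. 4*n**3 + 9*n**2 + 10*n + 5.

S(n) = 4*n**3 + 9*n**2 + 10*n + 5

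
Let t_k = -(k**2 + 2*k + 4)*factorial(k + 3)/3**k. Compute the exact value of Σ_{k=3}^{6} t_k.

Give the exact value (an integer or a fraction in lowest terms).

Σ = -311440/9

Compute t_(k+1)/t_k: get (k + 4)*(2*k + (k + 1)**2 + 6)/(3*(k**2 + 2*k + 4)).
Take A(k)=k/3 + 4/3, B(k)=1, C(k)=k**2 + 2*k + 4.
Solve (k/3 + 4/3)·f(k+1) − (1)·f(k) = k**2 + 2*k + 4.
deg f ≤ 1 (via 1,0,2).
Solving with deg f ≤ 1: f(k) = 3*k.
R(k) = B(k−1)·f(k)/C(k) = 3*k/(k**2 + 2*k + 4); s_k = R·t_k = -3**(1 - k)*k*factorial(k + 3).
Δs = -(k**2 + 2*k + 4)*factorial(k + 3)/3**k, as required.
Evaluate s at k=7 and k=3: -313600/9 and -240; difference -311440/9.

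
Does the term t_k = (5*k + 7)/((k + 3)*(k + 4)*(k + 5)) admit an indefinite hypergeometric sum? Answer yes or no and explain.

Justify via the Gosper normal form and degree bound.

Yes. s_k = k*(11*k + 17)/(12*(k + 3)*(k + 4)).

Step 1: r(k) = (k + 3)*(5*k + 12)/((k + 6)*(5*k + 7)).
Normal form (A,B,C) = (k + 3, k + 6, k + 7/5).
Key eq: (k + 3)·f(k+1) = (k + 5)·f(k) + (k + 7/5).
Bound: deg f ≤ 2.
Solving with deg f ≤ 2: f(k) = k*(11*k + 17)/60.
Certificate R = B(k−1)f/C = k*(k + 5)*(11*k + 17)/(12*(5*k + 7)) gives s_k = k*(11*k + 17)/(12*(k + 3)*(k + 4)).
Check: Δs_k = (5*k + 7)/(k**3 + 12*k**2 + 47*k + 60). ✓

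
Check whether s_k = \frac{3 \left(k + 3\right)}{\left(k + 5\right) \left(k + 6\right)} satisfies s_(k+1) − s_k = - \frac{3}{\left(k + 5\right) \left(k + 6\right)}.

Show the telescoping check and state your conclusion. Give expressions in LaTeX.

s_(k+1) = 3*(k + 4)/((k + 6)*(k + 7))
s_(k+1) − s_k = 3*(-k - 1)/(k**3 + 18*k**2 + 107*k + 210)
(s_(k+1) − s_k) − t_k = 18/(k**3 + 18*k**2 + 107*k + 210)

Invalid: residual \frac{18}{k^{3} + 18 k^{2} + 107 k + 210} ≠ 0.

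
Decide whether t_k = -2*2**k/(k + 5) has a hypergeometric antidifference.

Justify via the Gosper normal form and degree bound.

No — negative degree bound, so no certificate f.

Ratio r(k) = 2*(k + 5)/(k + 6).
Factor: A=2*k + 10; B=k + 6; C=1.
Key eq: (2*k + 10)·f(k+1) = (k + 5)·f(k) + (1).
deg f ≤ -1 (via 1,1,0).
deg f ≤ -1 is impossible — no certificate.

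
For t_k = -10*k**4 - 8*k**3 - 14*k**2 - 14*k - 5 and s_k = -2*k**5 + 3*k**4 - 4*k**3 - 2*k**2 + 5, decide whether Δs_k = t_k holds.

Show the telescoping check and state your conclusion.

s_(k+1) = k*(-2*k**4 - 7*k**3 - 12*k**2 - 16*k - 14)
s_(k+1) − s_k = -10*k**4 - 8*k**3 - 14*k**2 - 14*k - 5
(s_(k+1) − s_k) − t_k = 0

valid (s_(k+1) − s_k reduces to t_k)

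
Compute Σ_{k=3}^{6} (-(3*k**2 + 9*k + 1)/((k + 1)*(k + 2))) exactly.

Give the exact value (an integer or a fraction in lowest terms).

Σ = -91/8

Step 1: r(k) = (k + 1)*(9*k + 3*(k + 1)**2 + 10)/((k + 3)*(3*k**2 + 9*k + 1)).
Normal form (A,B,C) = (k + 1, k + 3, k**2 + 3*k + 1/3).
f must satisfy (k + 1)·f(k+1) − (k + 2)·f(k) = k**2 + 3*k + 1/3.
d = 2 from the (1,1,2) case.
Solving with deg f ≤ 2: f(k) = k*(3*k - 2)/3.
Get s_k = R·t_k = k*(2 - 3*k)/(k + 1) with R(k) = B(k−1)f(k)/C(k) = k*(k + 2)*(3*k - 2)/(3*k**2 + 9*k + 1).
s_(k+1) − s_k = (-3*k**2 - 9*k - 1)/(k**2 + 3*k + 2) = t_k.
Σ_(k=3)^(6) t_k = s_(7) − s_(3) = -133/8 − (-21/4) = -91/8.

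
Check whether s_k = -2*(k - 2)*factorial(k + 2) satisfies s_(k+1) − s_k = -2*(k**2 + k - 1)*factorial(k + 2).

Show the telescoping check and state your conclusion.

valid; difference matches t_k

s_(k+1) = -2*(k - 1)*factorial(k + 3)
s_(k+1) − s_k = -2*(k**2 + k - 1)*factorial(k + 2)
(s_(k+1) − s_k) − t_k = 0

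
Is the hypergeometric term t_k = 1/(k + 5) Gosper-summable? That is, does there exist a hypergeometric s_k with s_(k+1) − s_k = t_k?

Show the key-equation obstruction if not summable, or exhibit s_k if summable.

No — the linear system for f has no solution.

t_(k+1)/t_k = (k + 5)/(k + 6).
Factor: A=k + 5; B=k + 6; C=1.
Set up (k + 5)·f(k+1) − (k + 5)·f(k) − (1) = 0.
Bound: deg f ≤ 0.
Generic f = c0 gives residual -1; -1 = 0 cannot hold, so t_k is not Gosper-summable.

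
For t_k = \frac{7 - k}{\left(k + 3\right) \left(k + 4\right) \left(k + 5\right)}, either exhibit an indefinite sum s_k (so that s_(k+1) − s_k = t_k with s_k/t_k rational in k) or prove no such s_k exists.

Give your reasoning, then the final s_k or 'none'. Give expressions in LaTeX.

s_k = \frac{k \left(k + 13\right)}{6 \left(k + 3\right) \left(k + 4\right)}

t_(k+1)/t_k = (k - 6)*(k + 3)/((k - 7)*(k + 6)).
So A=k + 3 and B=k + 6, with C=k - 7.
f must satisfy (k + 3)·f(k+1) − (k + 5)·f(k) = k - 7.
deg f ≤ 2 (via 1,1,1).
Coefficient equations give f(k) = -k*(k + 13)/6.
So s_k = (B(k−1)f/C)·t_k = (-k*(k + 5)*(k + 13)/(6*(k - 7)))·t_k = k*(k + 13)/(6*(k + 3)*(k + 4)).
Check: Δs_k = (7 - k)/(k**3 + 12*k**2 + 47*k + 60). ✓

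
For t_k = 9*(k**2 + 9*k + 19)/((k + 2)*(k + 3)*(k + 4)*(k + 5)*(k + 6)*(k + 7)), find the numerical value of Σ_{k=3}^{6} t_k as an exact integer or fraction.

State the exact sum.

Σ = 36/5005

The ratio is (k + 2)*(9*k + (k + 1)**2 + 28)/((k + 8)*(k**2 + 9*k + 19)).
A = k + 2, B = k + 8, C = k**2 + 9*k + 19.
Need (k + 2)·f(k+1) − (k + 7)·f(k) = k**2 + 9*k + 19.
Degrees (1,1,2) ⇒ d ≤ 5.
Coefficient equations give f(k) = k*(k + 3)*(k + 5)*(k**2 + 12*k + 44)/144.
So s_k = (B(k−1)f/C)·t_k = (k*(k + 3)*(k + 5)*(k + 7)*(k**2 + 12*k + 44)/(144*(k**2 + 9*k + 19)))·t_k = k*(k**2 + 12*k + 44)/(16*(k**3 + 12*k**2 + 44*k + 48)).
Verify: 9*(k**2 + 9*k + 19)/(k**6 + 27*k**5 + 295*k**4 + 1665*k**3 + 5104*k**2 + 8028*k + 5040) matches t_k.
Sum = s_(7) − s_(3); s_(7) = 413/6864, s_(3) = 89/1680 ⇒ 36/5005.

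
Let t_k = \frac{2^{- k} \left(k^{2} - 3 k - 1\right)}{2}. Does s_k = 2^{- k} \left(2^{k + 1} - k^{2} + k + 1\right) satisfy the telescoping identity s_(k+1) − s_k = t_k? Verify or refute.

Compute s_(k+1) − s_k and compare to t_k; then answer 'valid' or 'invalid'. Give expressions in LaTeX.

s_(k+1) = (4*2**k - k**2 - k + 1)/(2*2**k)
s_(k+1) − s_k = (k**2 - 3*k - 1)/(2*2**k)
(s_(k+1) − s_k) − t_k = 0

Valid — Δs_k = t_k.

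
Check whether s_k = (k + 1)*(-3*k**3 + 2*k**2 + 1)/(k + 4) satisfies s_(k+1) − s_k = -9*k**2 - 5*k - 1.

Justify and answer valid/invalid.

Invalid: residual 3*(6*k**3 + 43*k**2 + 21*k + 5)/(k**2 + 9*k + 20) ≠ 0.

s_(k+1) = (k + 2)*(-3*(k + 1)**3 + 2*(k + 1)**2 + 1)/(k + 5)
s_(k+1) − s_k = (-9*k**4 - 68*k**3 - 97*k**2 - 46*k - 5)/(k**2 + 9*k + 20)
(s_(k+1) − s_k) − t_k = 3*(6*k**3 + 43*k**2 + 21*k + 5)/(k**2 + 9*k + 20)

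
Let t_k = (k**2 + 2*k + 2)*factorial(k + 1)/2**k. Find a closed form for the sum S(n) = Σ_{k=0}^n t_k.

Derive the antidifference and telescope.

S(n) = (-2**(n + 1) + n**3*factorial(n) + 5*n**2*factorial(n) + 8*n*factorial(n) + 4*factorial(n))/2**n

r(k) = (k + 2)*(2*k + (k + 1)**2 + 4)/(2*(k**2 + 2*k + 2)) after simplifying.
A = k/2 + 1, B = 1, C = k**2 + 2*k + 2.
Key eq: (k/2 + 1)·f(k+1) = (1)·f(k) + (k**2 + 2*k + 2).
d = 1 from the (1,0,2) case.
Match coefficients ⇒ f(k) = 2*(k + 1).
So s_k = (B(k−1)f/C)·t_k = (2*(k + 1)/(k**2 + 2*k + 2))·t_k = 2**(1 - k)*(k + 1)*factorial(k + 1).
s_(k+1) − s_k = (k**2 + 2*k + 2)*factorial(k + 1)/2**k = t_k.
Σ_(k=0)^n t_k = s_(n+1) − s_(0) = ((n + 2)*factorial(n + 2)/2**n) − (2), i.e. (-2**(n + 1) + n**3*factorial(n) + 5*n**2*factorial(n) + 8*n*factorial(n) + 4*factorial(n))/2**n.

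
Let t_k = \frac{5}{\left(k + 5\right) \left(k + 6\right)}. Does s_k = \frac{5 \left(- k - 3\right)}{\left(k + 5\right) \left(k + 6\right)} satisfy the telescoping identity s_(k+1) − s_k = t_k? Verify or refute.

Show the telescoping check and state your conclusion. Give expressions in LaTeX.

Invalid: residual - \frac{30}{k^{3} + 18 k^{2} + 107 k + 210} ≠ 0.

s_(k+1) = 5*(-k - 4)/((k + 6)*(k + 7))
s_(k+1) − s_k = 5*(k + 1)/(k**3 + 18*k**2 + 107*k + 210)
(s_(k+1) − s_k) − t_k = -30/(k**3 + 18*k**2 + 107*k + 210)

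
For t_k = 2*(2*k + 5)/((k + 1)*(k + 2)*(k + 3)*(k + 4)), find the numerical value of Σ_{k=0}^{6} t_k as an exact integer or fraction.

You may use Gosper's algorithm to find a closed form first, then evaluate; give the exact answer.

Ratio r(k) = (k + 1)*(2*k + 7)/((k + 5)*(2*k + 5)).
Factor: A=k + 1; B=k + 5; C=k + 5/2.
Key eq: (k + 1)·f(k+1) = (k + 4)·f(k) + (k + 5/2).
deg f ≤ 3 (via 1,1,1).
Solving with deg f ≤ 3: f(k) = k*(k + 2)*(k + 4)/6.
R(k) = B(k−1)·f(k)/C(k) = k*(k + 2)*(k + 4)**2/(3*(2*k + 5)); s_k = R·t_k = 2*k*(k + 4)/(3*(k**2 + 4*k + 3)).
Δs = 2*(2*k + 5)/(k**4 + 10*k**3 + 35*k**2 + 50*k + 24), as required.
Sum = s_(7) − s_(0); s_(7) = 77/120, s_(0) = 0 ⇒ 77/120.

Σ = 77/120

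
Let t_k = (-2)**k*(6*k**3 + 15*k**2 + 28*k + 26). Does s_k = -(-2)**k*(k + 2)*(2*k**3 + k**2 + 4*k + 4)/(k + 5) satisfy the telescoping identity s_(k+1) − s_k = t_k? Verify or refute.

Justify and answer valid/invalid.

Invalid: residual (-2)**k*(-18*k**4 - 141*k**3 - 312*k**2 - 510*k - 402)/(k**2 + 11*k + 30) ≠ 0.

s_(k+1) = 2*(-2)**k*(k + 3)*(4*k + 2*(k + 1)**3 + (k + 1)**2 + 8)/(k + 6)
s_(k+1) − s_k = (-2)**k*(6*k**5 + 63*k**4 + 232*k**3 + 472*k**2 + 616*k + 378)/(k**2 + 11*k + 30)
(s_(k+1) − s_k) − t_k = (-2)**k*(-18*k**4 - 141*k**3 - 312*k**2 - 510*k - 402)/(k**2 + 11*k + 30)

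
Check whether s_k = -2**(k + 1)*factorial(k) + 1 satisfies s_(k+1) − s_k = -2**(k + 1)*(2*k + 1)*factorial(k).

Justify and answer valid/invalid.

valid (s_(k+1) − s_k reduces to t_k)

s_(k+1) = -2**(k + 2)*factorial(k + 1) + 1
s_(k+1) − s_k = -2**(k + 1)*(2*k + 1)*factorial(k)
(s_(k+1) − s_k) − t_k = 0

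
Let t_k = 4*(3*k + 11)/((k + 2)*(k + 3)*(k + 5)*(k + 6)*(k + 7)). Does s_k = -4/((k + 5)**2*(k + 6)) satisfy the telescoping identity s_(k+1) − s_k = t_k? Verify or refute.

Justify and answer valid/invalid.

s_(k+1) = -4/((k + 6)**2*(k + 7))
s_(k+1) − s_k = 4*(3*k + 17)/(k**5 + 29*k**4 + 335*k**3 + 1927*k**2 + 5520*k + 6300)
(s_(k+1) − s_k) − t_k = 48*(-k**2 - 9*k - 19)/(k**7 + 34*k**6 + 486*k**5 + 3776*k**4 + 17165*k**3 + 45462*k**2 + 64620*k + 37800)

Invalid: residual 48*(-k**2 - 9*k - 19)/(k**7 + 34*k**6 + 486*k**5 + 3776*k**4 + 17165*k**3 + 45462*k**2 + 64620*k + 37800) ≠ 0.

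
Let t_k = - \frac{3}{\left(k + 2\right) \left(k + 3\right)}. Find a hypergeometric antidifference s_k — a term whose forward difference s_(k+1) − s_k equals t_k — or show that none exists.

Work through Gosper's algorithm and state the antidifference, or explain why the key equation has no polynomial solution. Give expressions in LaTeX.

s_k = - \frac{3 k}{2 k + 4}

r(k) = (k + 2)/(k + 4) after simplifying.
Take A(k)=k + 2, B(k)=k + 4, C(k)=1.
Set up (k + 2)·f(k+1) − (k + 3)·f(k) − (1) = 0.
deg f ≤ 1 (via 1,1,0).
Solving with deg f ≤ 1: f(k) = k/2.
R(k) = B(k−1)·f(k)/C(k) = k*(k + 3)/2; s_k = R·t_k = -3*k/(2*k + 4).
Verify: -3/(k**2 + 5*k + 6) matches t_k.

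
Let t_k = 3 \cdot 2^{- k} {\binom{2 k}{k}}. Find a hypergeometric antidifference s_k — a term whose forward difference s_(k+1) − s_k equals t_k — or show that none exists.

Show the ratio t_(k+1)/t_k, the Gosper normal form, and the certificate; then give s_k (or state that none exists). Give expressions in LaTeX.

Step 1: r(k) = (2*k + 1)/(k + 1).
Take A(k)=2*k + 1, B(k)=k + 1, C(k)=1.
Need (2*k + 1)·f(k+1) − (k)·f(k) = 1.
d = -1 from the (1,1,0) case.
deg f ≤ -1 is impossible — no certificate.

none (Gosper's algorithm certifies no s_k)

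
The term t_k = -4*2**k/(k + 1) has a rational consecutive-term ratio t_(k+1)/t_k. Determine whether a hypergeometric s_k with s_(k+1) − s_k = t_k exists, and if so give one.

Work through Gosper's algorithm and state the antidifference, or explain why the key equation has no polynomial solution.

r(k) = 2*(k + 1)/(k + 2) after simplifying.
A = 2*k + 2, B = k + 2, C = 1.
f must satisfy (2*k + 2)·f(k+1) − (k + 1)·f(k) = 1.
deg f ≤ -1 (via 1,1,0).
deg f ≤ -1 is impossible — no certificate.

none (Gosper's algorithm certifies no s_k)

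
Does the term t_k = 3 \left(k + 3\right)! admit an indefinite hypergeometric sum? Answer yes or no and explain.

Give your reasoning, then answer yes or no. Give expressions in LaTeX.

No — key equation has no polynomial f.

t_(k+1)/t_k = k + 4.
A = k + 4, B = 1, C = 1.
Need (k + 4)·f(k+1) − (1)·f(k) = 1.
deg f ≤ -1 (via 1,0,0).
Negative degree bound (-1): no f exists, t_k not Gosper-summable.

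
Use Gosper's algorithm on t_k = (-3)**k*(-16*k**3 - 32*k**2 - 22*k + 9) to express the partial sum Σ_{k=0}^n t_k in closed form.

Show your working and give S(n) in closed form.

S(n) = -12*(-3)**n*n**3 - 33*(-3)**n*n**2 - 24*(-3)**n*n + 6*(-3)**n + 3

t_(k+1)/t_k = 3*(-16*k**3 - 80*k**2 - 134*k - 61)/(16*k**3 + 32*k**2 + 22*k - 9).
Gosper form: A/B · C(k+1)/C(k) with A=-3, B=1, C=k**3 + 2*k**2 + 11*k/8 - 9/16.
Solve (-3)·f(k+1) − (1)·f(k) = k**3 + 2*k**2 + 11*k/8 - 9/16.
d = 3 from the (0,0,3) case.
Match coefficients ⇒ f(k) = -(4*k**3 - k**2 - 2*k - 3)/16.
Certificate R = B(k−1)f/C = -(4*k**3 - k**2 - 2*k - 3)/(16*k**3 + 32*k**2 + 22*k - 9) gives s_k = (-3)**k*(4*k**3 - k**2 - 2*k - 3).
Verify: (-3)**k*(-16*k**3 - 32*k**2 - 22*k + 9) matches t_k.
s_(n+1) = (-3)**(n + 1)*(4*n**3 + 11*n**2 + 8*n - 2) and s_(0) = -3, so S(n) = -12*(-3)**n*n**3 - 33*(-3)**n*n**2 - 24*(-3)**n*n + 6*(-3)**n + 3.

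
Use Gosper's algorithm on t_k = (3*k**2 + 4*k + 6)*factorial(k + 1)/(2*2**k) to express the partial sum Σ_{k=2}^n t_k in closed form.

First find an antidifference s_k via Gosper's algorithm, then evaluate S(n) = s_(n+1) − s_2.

r(k) = (k + 2)*(4*k + 3*(k + 1)**2 + 10)/(2*(3*k**2 + 4*k + 6)) after simplifying.
A = k/2 + 1, B = 1, C = k**2 + 4*k/3 + 2.
Solve (k/2 + 1)·f(k+1) − (1)·f(k) = k**2 + 4*k/3 + 2.
d = 1 from the (1,0,2) case.
Solving with deg f ≤ 1: f(k) = 2*(3*k + 1)/3.
Certificate R = B(k−1)f/C = 2*(3*k + 1)/(3*k**2 + 4*k + 6) gives s_k = (3*k + 1)*factorial(k + 1)/2**k.
Check: Δs_k = (3*k**2 + 4*k + 6)*factorial(k + 1)/(2*2**k). ✓
Telescope: S(n) = s_(n+1) − s_(2) = 2**(-n - 1)*(3*n + 4)*factorial(n + 2) − (21/2) = 2**(-n - 1)*(-21*2**n + 3*n**3*factorial(n) + 13*n**2*factorial(n) + 18*n*factorial(n) + 8*factorial(n)).

S(n) = 2**(-n - 1)*(-21*2**n + 3*n**3*factorial(n) + 13*n**2*factorial(n) + 18*n*factorial(n) + 8*factorial(n))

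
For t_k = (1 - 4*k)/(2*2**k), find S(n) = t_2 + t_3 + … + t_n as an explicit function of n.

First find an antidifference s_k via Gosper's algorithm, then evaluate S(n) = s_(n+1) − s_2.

S(n) = 2**(-n - 2)*(-11*2**n + 8*n + 14)

Ratio r(k) = (4*k + 3)/(2*(4*k - 1)).
Take A(k)=1/2, B(k)=1, C(k)=k - 1/4.
f must satisfy (1/2)·f(k+1) − (1)·f(k) = k - 1/4.
Degrees (0,0,1) ⇒ d ≤ 1.
Solve for f: f(k) = -(4*k + 3)/2 (degree 1 ≤ 1).
Then R = B(k−1)f/C = -2*(4*k + 3)/(4*k - 1), so s_k = R(k)·t_k = (4*k + 3)/2**k.
Verify: (1 - 4*k)/(2*2**k) matches t_k.
Σ_(k=2)^n t_k = s_(n+1) − s_(2) = (2**(-n - 1)*(4*n + 7)) − (11/4), i.e. 2**(-n - 2)*(-11*2**n + 8*n + 14).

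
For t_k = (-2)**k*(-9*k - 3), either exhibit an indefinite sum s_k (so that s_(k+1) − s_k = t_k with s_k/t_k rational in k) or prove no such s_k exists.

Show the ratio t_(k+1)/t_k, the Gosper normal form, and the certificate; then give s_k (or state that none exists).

s_k = (-2)**k*(3*k - 1)

Step 1: r(k) = 2*(-3*k - 4)/(3*k + 1).
Normal form (A,B,C) = (-2, 1, k + 1/3).
Set up (-2)·f(k+1) − (1)·f(k) − (k + 1/3) = 0.
deg f ≤ 1 (via 0,0,1).
Coefficient equations give f(k) = -(3*k - 1)/9.
Certificate R = B(k−1)f/C = -(3*k - 1)/(3*(3*k + 1)) gives s_k = (-2)**k*(3*k - 1).
Check: Δs_k = (-2)**k*(-9*k - 3). ✓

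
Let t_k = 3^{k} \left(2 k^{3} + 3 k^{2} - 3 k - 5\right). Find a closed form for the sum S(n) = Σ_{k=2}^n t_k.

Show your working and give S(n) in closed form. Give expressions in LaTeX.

S(n) = 3 \cdot 3^{n} n^{3} - 9 \cdot 3^{n} + 18

Compute t_(k+1)/t_k: get 3*(2*k**3 + 9*k**2 + 9*k - 3)/(2*k**3 + 3*k**2 - 3*k - 5).
A = 3, B = 1, C = k**3 + 3*k**2/2 - 3*k/2 - 5/2.
Set up (3)·f(k+1) − (1)·f(k) − (k**3 + 3*k**2/2 - 3*k/2 - 5/2) = 0.
deg f ≤ 3 (via 0,0,3).
A polynomial solution: f(k) = (k**3 - 3*k**2 + 3*k - 4)/2.
R(k) = B(k−1)·f(k)/C(k) = (k**3 - 3*k**2 + 3*k - 4)/(2*k**3 + 3*k**2 - 3*k - 5); s_k = R·t_k = 3**k*(k**3 - 3*k**2 + 3*k - 4).
s_(k+1) − s_k = 3**k*(2*k**3 + 3*k**2 - 3*k - 5) = t_k.
Σ_(k=2)^n t_k = s_(n+1) − s_(2) = (3**(n + 1)*(n**3 - 3)) − (-18), i.e. 3*3**n*n**3 - 9*3**n + 18.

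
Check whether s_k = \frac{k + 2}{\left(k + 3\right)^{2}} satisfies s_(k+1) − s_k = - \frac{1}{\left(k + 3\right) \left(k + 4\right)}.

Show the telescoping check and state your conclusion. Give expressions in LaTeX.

s_(k+1) = (k + 3)/(k + 4)**2
s_(k+1) − s_k = (-(k + 2)*(k + 4)**2 + (k + 3)**3)/((k + 3)**2*(k + 4)**2)
(s_(k+1) − s_k) − t_k = (2*k + 7)/(k**4 + 14*k**3 + 73*k**2 + 168*k + 144)

Invalid: residual \frac{2 k + 7}{k^{4} + 14 k^{3} + 73 k^{2} + 168 k + 144} ≠ 0.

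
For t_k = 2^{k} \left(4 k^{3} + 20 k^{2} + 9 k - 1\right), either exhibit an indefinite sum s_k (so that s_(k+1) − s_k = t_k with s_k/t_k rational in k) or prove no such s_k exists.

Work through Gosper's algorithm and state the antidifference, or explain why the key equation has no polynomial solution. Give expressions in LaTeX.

Ratio r(k) = 2*(4*k**3 + 32*k**2 + 61*k + 32)/(4*k**3 + 20*k**2 + 9*k - 1).
So A=2 and B=1, with C=k**3 + 5*k**2 + 9*k/4 - 1/4.
f must satisfy (2)·f(k+1) − (1)·f(k) = k**3 + 5*k**2 + 9*k/4 - 1/4.
d = 3 from the (0,0,3) case.
Solving with deg f ≤ 3: f(k) = (4*k**3 - 4*k**2 + k - 3)/4.
So s_k = (B(k−1)f/C)·t_k = ((4*k**3 - 4*k**2 + k - 3)/(4*k**3 + 20*k**2 + 9*k - 1))·t_k = 2**k*(4*k**3 - 4*k**2 + k - 3).
Verify: 2**k*(4*k**3 + 20*k**2 + 9*k - 1) matches t_k.

s_k = 2^{k} \left(4 k^{3} - 4 k^{2} + k - 3\right)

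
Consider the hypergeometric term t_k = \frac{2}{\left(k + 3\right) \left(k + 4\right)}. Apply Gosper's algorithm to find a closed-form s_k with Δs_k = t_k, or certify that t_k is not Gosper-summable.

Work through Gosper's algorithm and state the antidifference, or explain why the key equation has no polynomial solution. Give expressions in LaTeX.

Ratio r(k) = (k + 3)/(k + 5).
Take A(k)=k + 3, B(k)=k + 5, C(k)=1.
Solve (k + 3)·f(k+1) − (k + 4)·f(k) = 1.
Bound: deg f ≤ 1.
Solve for f: f(k) = k/3 (degree 1 ≤ 1).
R(k) = B(k−1)·f(k)/C(k) = k*(k + 4)/3; s_k = R·t_k = 2*k/(3*(k + 3)).
Δs = 2/(k**2 + 7*k + 12), as required.

s_k = \frac{2 k}{3 \left(k + 3\right)}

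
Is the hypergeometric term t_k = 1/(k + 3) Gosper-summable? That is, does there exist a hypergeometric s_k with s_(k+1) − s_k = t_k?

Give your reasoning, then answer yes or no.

The ratio is (k + 3)/(k + 4).
So A=k + 3 and B=k + 4, with C=1.
Need (k + 3)·f(k+1) − (k + 3)·f(k) = 1.
From deg A=1, deg B=1, deg C=0: d=0.
Write f(k) = c0. Then LHS − RHS = -1, requiring -1 = 0: contradictory. No certificate.

No. Not Gosper-summable.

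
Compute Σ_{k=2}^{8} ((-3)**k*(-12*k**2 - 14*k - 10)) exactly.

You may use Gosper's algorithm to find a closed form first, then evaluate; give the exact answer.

Compute t_(k+1)/t_k: get 3*(-6*k**2 - 19*k - 18)/(6*k**2 + 7*k + 5).
Normal form (A,B,C) = (-3, 1, k**2 + 7*k/6 + 5/6).
Set up (-3)·f(k+1) − (1)·f(k) − (k**2 + 7*k/6 + 5/6) = 0.
d = 2 from the (0,0,2) case.
Match coefficients ⇒ f(k) = -(3*k**2 - k + 1)/12.
Certificate R = B(k−1)f/C = -(3*k**2 - k + 1)/(2*(6*k**2 + 7*k + 5)) gives s_k = (-3)**k*(3*k**2 - k + 1).
Verify: (-3)**k*(-12*k**2 - 14*k - 10) matches t_k.
Evaluate s at k=9 and k=2: -4625505 and 99; difference -4625604.

Σ = -4625604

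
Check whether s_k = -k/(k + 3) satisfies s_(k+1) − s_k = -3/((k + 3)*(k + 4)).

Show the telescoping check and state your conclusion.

valid; difference matches t_k

s_(k+1) = (-k - 1)/(k + 4)
s_(k+1) − s_k = -3/(k**2 + 7*k + 12)
(s_(k+1) − s_k) − t_k = 0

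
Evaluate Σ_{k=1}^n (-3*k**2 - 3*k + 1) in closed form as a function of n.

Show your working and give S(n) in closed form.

Step 1: r(k) = (3*k**2 + 9*k + 5)/(3*k**2 + 3*k - 1).
So A=1 and B=1, with C=k**2 + k - 1/3.
Solve (1)·f(k+1) − (1)·f(k) = k**2 + k - 1/3.
From deg A=0, deg B=0, deg C=2: d=3.
Match coefficients ⇒ f(k) = k*(k**2 - 2)/3.
Then R = B(k−1)f/C = k*(k**2 - 2)/(3*k**2 + 3*k - 1), so s_k = R(k)·t_k = k*(2 - k**2).
Verify: -3*k**2 - 3*k + 1 matches t_k.
Telescope: S(n) = s_(n+1) − s_(1) = -n**3 - 3*n**2 - n + 1 − (1) = n*(-n**2 - 3*n - 1).

S(n) = n*(-n**2 - 3*n - 1)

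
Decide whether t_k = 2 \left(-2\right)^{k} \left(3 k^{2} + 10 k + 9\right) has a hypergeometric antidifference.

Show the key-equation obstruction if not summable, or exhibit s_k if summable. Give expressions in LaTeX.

Yes. s_k = \left(-2\right)^{k + 1} \left(k^{2} + 2 k + 1\right).

The ratio is 2*(-3*k**2 - 16*k - 22)/(3*k**2 + 10*k + 9).
A = -2, B = 1, C = k**2 + 10*k/3 + 3.
f must satisfy (-2)·f(k+1) − (1)·f(k) = k**2 + 10*k/3 + 3.
From deg A=0, deg B=0, deg C=2: d=2.
Solve for f: f(k) = -(k + 1)**2/3 (degree 2 ≤ 2).
Then R = B(k−1)f/C = -(k + 1)**2/(3*k**2 + 10*k + 9), so s_k = R(k)·t_k = (-2)**(k + 1)*(k**2 + 2*k + 1).
s_(k+1) − s_k = 2*(-2)**k*(3*k**2 + 10*k + 9) = t_k.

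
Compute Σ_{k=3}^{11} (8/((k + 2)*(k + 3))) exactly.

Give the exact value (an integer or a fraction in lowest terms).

Σ = 36/35

Step 1: r(k) = (k + 2)/(k + 4).
A = k + 2, B = k + 4, C = 1.
Solve (k + 2)·f(k+1) − (k + 3)·f(k) = 1.
Degrees (1,1,0) ⇒ d ≤ 1.
Solve for f: f(k) = k/2 (degree 1 ≤ 1).
Get s_k = R·t_k = 4*k/(k + 2) with R(k) = B(k−1)f(k)/C(k) = k*(k + 3)/2.
Check: Δs_k = 8/(k**2 + 5*k + 6). ✓
Telescoping: Σ = s_(12) − s_(3) = 24/7 − (12/5) = 36/35.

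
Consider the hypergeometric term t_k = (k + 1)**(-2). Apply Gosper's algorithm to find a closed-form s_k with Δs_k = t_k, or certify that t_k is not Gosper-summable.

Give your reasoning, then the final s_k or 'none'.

none (Gosper's algorithm certifies no s_k)

The ratio is (k + 1)**2/(k + 2)**2.
Normal form (A,B,C) = (k**2 + 2*k + 1, k**2 + 4*k + 4, 1).
Solve (k**2 + 2*k + 1)·f(k+1) − (k**2 + 2*k + 1)·f(k) = 1.
Degrees (2,2,0) ⇒ d ≤ 0.
f = c0 ⇒ A·f(k+1) − B(k−1)·f(k) − C = -1. The system {-1 = 0} is inconsistent; no antidifference.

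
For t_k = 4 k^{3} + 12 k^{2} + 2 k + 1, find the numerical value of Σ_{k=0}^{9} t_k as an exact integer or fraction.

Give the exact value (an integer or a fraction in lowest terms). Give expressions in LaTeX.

Σ = 11620

Ratio r(k) = (4*k**3 + 24*k**2 + 38*k + 19)/(4*k**3 + 12*k**2 + 2*k + 1).
Take A(k)=1, B(k)=1, C(k)=k**3 + 3*k**2 + k/2 + 1/4.
Set up (1)·f(k+1) − (1)·f(k) − (k**3 + 3*k**2 + k/2 + 1/4) = 0.
deg f ≤ 4 (via 0,0,3).
Match coefficients ⇒ f(k) = k*(k**3 + 2*k**2 - 4*k + 2)/4.
Certificate R = B(k−1)f/C = k*(k**3 + 2*k**2 - 4*k + 2)/(4*k**3 + 12*k**2 + 2*k + 1) gives s_k = k*(k**3 + 2*k**2 - 4*k + 2).
Verify: 4*k**3 + 12*k**2 + 2*k + 1 matches t_k.
Telescoping: Σ = s_(10) − s_(0) = 11620 − (0) = 11620.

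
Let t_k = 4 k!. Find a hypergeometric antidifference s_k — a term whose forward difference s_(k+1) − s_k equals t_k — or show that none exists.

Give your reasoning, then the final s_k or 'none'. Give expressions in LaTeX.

none (Gosper's algorithm certifies no s_k)

Ratio r(k) = k + 1.
Factor: A=k + 1; B=1; C=1.
Solve (k + 1)·f(k+1) − (1)·f(k) = 1.
Bound: deg f ≤ -1.
deg f ≤ -1 is impossible — no certificate.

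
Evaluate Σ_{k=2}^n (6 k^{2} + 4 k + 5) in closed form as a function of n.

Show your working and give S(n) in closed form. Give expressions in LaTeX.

S(n) = 2 n^{3} + 5 n^{2} + 8 n - 15

r(k) = (6*k**2 + 16*k + 15)/(6*k**2 + 4*k + 5) after simplifying.
A = 1, B = 1, C = k**2 + 2*k/3 + 5/6.
Key eq: (1)·f(k+1) = (1)·f(k) + (k**2 + 2*k/3 + 5/6).
d = 3 from the (0,0,2) case.
Coefficient equations give f(k) = k*(2*k**2 - k + 4)/6.
Certificate R = B(k−1)f/C = k*(2*k**2 - k + 4)/(6*k**2 + 4*k + 5) gives s_k = k*(2*k**2 - k + 4).
Check: Δs_k = 6*k**2 + 4*k + 5. ✓
Evaluate: s_(n+1) = 2*n**3 + 5*n**2 + 8*n + 5; subtract s_(2) = 20 ⇒ S(n) = 2*n**3 + 5*n**2 + 8*n - 15.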